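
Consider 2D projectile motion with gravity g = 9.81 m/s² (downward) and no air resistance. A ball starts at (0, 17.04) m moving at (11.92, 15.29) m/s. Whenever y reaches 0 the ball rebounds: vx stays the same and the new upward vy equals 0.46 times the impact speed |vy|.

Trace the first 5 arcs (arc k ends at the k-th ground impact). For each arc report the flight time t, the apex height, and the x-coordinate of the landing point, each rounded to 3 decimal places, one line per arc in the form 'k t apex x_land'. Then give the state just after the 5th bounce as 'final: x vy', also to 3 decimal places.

Arc 1: start y=17.040, vy=15.290 → t=3.988, apex=28.956, x_land=47.540, impact vy=-23.835
  bounce: vy ← 0.46·23.835 = 10.964
Arc 2: start y=0.000, vy=10.964 → t=2.235, apex=6.127, x_land=74.185, impact vy=-10.964
  bounce: vy ← 0.46·10.964 = 5.043
Arc 3: start y=0.000, vy=5.043 → t=1.028, apex=1.296, x_land=86.442, impact vy=-5.043
  bounce: vy ← 0.46·5.043 = 2.320
Arc 4: start y=0.000, vy=2.320 → t=0.473, apex=0.274, x_land=92.080, impact vy=-2.320
  bounce: vy ← 0.46·2.320 = 1.067
Arc 5: start y=0.000, vy=1.067 → t=0.218, apex=0.058, x_land=94.673, impact vy=-1.067
  bounce: vy ← 0.46·1.067 = 0.491

1 3.988 28.956 47.540
2 2.235 6.127 74.185
3 1.028 1.296 86.442
4 0.473 0.274 92.080
5 0.218 0.058 94.673
final: 94.673 0.491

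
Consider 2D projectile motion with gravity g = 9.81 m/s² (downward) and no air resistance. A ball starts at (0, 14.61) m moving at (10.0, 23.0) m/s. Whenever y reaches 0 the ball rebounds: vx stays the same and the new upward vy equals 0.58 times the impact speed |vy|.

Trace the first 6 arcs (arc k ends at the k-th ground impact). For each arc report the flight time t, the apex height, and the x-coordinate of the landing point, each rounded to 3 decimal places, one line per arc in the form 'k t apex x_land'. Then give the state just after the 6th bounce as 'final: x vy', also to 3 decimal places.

1 5.256 41.572 52.558
2 3.377 13.985 86.329
3 1.959 4.705 105.916
4 1.136 1.583 117.276
5 0.659 0.532 123.865
6 0.382 0.179 127.687
final: 127.687 1.087

Arc 1: start y=14.610, vy=23.000 → t=5.256, apex=41.572, x_land=52.558, impact vy=-28.560
  bounce: vy ← 0.58·28.560 = 16.565
Arc 2: start y=0.000, vy=16.565 → t=3.377, apex=13.985, x_land=86.329, impact vy=-16.565
  bounce: vy ← 0.58·16.565 = 9.607
Arc 3: start y=0.000, vy=9.607 → t=1.959, apex=4.705, x_land=105.916, impact vy=-9.607
  bounce: vy ← 0.58·9.607 = 5.572
Arc 4: start y=0.000, vy=5.572 → t=1.136, apex=1.583, x_land=117.276, impact vy=-5.572
  bounce: vy ← 0.58·5.572 = 3.232
Arc 5: start y=0.000, vy=3.232 → t=0.659, apex=0.532, x_land=123.865, impact vy=-3.232
  bounce: vy ← 0.58·3.232 = 1.875
Arc 6: start y=0.000, vy=1.875 → t=0.382, apex=0.179, x_land=127.687, impact vy=-1.875
  bounce: vy ← 0.58·1.875 = 1.087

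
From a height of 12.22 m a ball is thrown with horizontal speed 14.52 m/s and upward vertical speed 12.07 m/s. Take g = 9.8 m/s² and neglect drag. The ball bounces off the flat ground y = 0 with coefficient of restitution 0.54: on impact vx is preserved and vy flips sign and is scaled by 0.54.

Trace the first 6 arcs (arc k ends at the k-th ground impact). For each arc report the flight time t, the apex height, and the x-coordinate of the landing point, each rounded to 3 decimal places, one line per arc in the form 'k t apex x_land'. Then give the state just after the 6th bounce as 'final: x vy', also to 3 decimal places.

Arc 1: start y=12.220, vy=12.070 → t=3.234, apex=19.653, x_land=46.962, impact vy=-19.626
  bounce: vy ← 0.54·19.626 = 10.598
Arc 2: start y=0.000, vy=10.598 → t=2.163, apex=5.731, x_land=78.368, impact vy=-10.598
  bounce: vy ← 0.54·10.598 = 5.723
Arc 3: start y=0.000, vy=5.723 → t=1.168, apex=1.671, x_land=95.327, impact vy=-5.723
  bounce: vy ← 0.54·5.723 = 3.090
Arc 4: start y=0.000, vy=3.090 → t=0.631, apex=0.487, x_land=104.485, impact vy=-3.090
  bounce: vy ← 0.54·3.090 = 1.669
Arc 5: start y=0.000, vy=1.669 → t=0.341, apex=0.142, x_land=109.430, impact vy=-1.669
  bounce: vy ← 0.54·1.669 = 0.901
Arc 6: start y=0.000, vy=0.901 → t=0.184, apex=0.041, x_land=112.100, impact vy=-0.901
  bounce: vy ← 0.54·0.901 = 0.487

1 3.234 19.653 46.962
2 2.163 5.731 78.368
3 1.168 1.671 95.327
4 0.631 0.487 104.485
5 0.341 0.142 109.430
6 0.184 0.041 112.100
final: 112.100 0.487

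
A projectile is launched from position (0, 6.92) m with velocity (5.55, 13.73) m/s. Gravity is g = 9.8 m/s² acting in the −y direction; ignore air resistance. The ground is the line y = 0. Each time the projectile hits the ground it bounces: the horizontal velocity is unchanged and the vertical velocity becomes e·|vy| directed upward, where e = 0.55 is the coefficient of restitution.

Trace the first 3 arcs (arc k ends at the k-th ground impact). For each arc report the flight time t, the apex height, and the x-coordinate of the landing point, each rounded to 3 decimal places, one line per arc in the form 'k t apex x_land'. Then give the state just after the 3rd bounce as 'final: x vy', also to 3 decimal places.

1 3.238 16.538 17.972
2 2.021 5.003 29.188
3 1.111 1.513 35.356
final: 35.356 2.995

Arc 1: start y=6.920, vy=13.730 → t=3.238, apex=16.538, x_land=17.972, impact vy=-18.004
  bounce: vy ← 0.55·18.004 = 9.902
Arc 2: start y=0.000, vy=9.902 → t=2.021, apex=5.003, x_land=29.188, impact vy=-9.902
  bounce: vy ← 0.55·9.902 = 5.446
Arc 3: start y=0.000, vy=5.446 → t=1.111, apex=1.513, x_land=35.356, impact vy=-5.446
  bounce: vy ← 0.55·5.446 = 2.995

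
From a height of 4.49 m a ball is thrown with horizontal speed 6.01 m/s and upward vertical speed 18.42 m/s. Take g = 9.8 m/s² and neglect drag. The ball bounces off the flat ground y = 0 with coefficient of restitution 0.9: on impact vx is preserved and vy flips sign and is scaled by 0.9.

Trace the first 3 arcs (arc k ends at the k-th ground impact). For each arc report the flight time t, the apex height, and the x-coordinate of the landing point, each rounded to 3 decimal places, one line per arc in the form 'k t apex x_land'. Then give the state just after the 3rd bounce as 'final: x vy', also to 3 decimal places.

1 3.989 21.801 23.973
2 3.797 17.659 46.792
3 3.417 14.304 67.329
final: 67.329 15.069

Arc 1: start y=4.490, vy=18.420 → t=3.989, apex=21.801, x_land=23.973, impact vy=-20.671
  bounce: vy ← 0.9·20.671 = 18.604
Arc 2: start y=0.000, vy=18.604 → t=3.797, apex=17.659, x_land=46.792, impact vy=-18.604
  bounce: vy ← 0.9·18.604 = 16.744
Arc 3: start y=0.000, vy=16.744 → t=3.417, apex=14.304, x_land=67.329, impact vy=-16.744
  bounce: vy ← 0.9·16.744 = 15.069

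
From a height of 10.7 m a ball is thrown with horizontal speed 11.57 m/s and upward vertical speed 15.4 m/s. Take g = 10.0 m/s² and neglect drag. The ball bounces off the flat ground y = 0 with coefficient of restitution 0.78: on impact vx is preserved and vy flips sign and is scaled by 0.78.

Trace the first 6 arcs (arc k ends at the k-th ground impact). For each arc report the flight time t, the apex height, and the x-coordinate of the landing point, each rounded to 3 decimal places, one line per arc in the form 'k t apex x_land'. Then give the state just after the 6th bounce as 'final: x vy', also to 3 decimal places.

Arc 1: start y=10.700, vy=15.400 → t=3.664, apex=22.558, x_land=42.393, impact vy=-21.241
  bounce: vy ← 0.78·21.241 = 16.568
Arc 2: start y=0.000, vy=16.568 → t=3.314, apex=13.724, x_land=80.731, impact vy=-16.568
  bounce: vy ← 0.78·16.568 = 12.923
Arc 3: start y=0.000, vy=12.923 → t=2.585, apex=8.350, x_land=110.634, impact vy=-12.923
  bounce: vy ← 0.78·12.923 = 10.080
Arc 4: start y=0.000, vy=10.080 → t=2.016, apex=5.080, x_land=133.958, impact vy=-10.080
  bounce: vy ← 0.78·10.080 = 7.862
Arc 5: start y=0.000, vy=7.862 → t=1.572, apex=3.091, x_land=152.151, impact vy=-7.862
  bounce: vy ← 0.78·7.862 = 6.133
Arc 6: start y=0.000, vy=6.133 → t=1.227, apex=1.880, x_land=166.342, impact vy=-6.133
  bounce: vy ← 0.78·6.133 = 4.783

1 3.664 22.558 42.393
2 3.314 13.724 80.731
3 2.585 8.350 110.634
4 2.016 5.080 133.958
5 1.572 3.091 152.151
6 1.227 1.880 166.342
final: 166.342 4.783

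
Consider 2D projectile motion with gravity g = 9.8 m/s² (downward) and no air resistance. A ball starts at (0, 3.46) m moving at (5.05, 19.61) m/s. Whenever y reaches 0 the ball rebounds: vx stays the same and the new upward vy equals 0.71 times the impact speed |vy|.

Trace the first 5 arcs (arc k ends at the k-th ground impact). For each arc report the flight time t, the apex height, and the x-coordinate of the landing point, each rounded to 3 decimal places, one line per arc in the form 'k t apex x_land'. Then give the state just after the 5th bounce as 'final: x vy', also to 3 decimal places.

Arc 1: start y=3.460, vy=19.610 → t=4.171, apex=23.080, x_land=21.065, impact vy=-21.269
  bounce: vy ← 0.71·21.269 = 15.101
Arc 2: start y=0.000, vy=15.101 → t=3.082, apex=11.635, x_land=36.628, impact vy=-15.101
  bounce: vy ← 0.71·15.101 = 10.722
Arc 3: start y=0.000, vy=10.722 → t=2.188, apex=5.865, x_land=47.678, impact vy=-10.722
  bounce: vy ← 0.71·10.722 = 7.612
Arc 4: start y=0.000, vy=7.612 → t=1.554, apex=2.957, x_land=55.524, impact vy=-7.612
  bounce: vy ← 0.71·7.612 = 5.405
Arc 5: start y=0.000, vy=5.405 → t=1.103, apex=1.490, x_land=61.094, impact vy=-5.405
  bounce: vy ← 0.71·5.405 = 3.837

1 4.171 23.080 21.065
2 3.082 11.635 36.628
3 2.188 5.865 47.678
4 1.554 2.957 55.524
5 1.103 1.490 61.094
final: 61.094 3.837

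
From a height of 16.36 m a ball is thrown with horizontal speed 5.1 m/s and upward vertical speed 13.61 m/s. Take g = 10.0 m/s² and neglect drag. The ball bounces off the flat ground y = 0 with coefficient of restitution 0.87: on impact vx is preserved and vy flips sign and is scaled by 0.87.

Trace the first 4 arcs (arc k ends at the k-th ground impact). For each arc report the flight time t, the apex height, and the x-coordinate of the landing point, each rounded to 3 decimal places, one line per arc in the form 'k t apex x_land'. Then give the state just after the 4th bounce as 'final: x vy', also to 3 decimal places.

Arc 1: start y=16.360, vy=13.610 → t=3.625, apex=25.622, x_land=18.486, impact vy=-22.637
  bounce: vy ← 0.87·22.637 = 19.694
Arc 2: start y=0.000, vy=19.694 → t=3.939, apex=19.393, x_land=38.574, impact vy=-19.694
  bounce: vy ← 0.87·19.694 = 17.134
Arc 3: start y=0.000, vy=17.134 → t=3.427, apex=14.679, x_land=56.051, impact vy=-17.134
  bounce: vy ← 0.87·17.134 = 14.907
Arc 4: start y=0.000, vy=14.907 → t=2.981, apex=11.110, x_land=71.255, impact vy=-14.907
  bounce: vy ← 0.87·14.907 = 12.969

1 3.625 25.622 18.486
2 3.939 19.393 38.574
3 3.427 14.679 56.051
4 2.981 11.110 71.255
final: 71.255 12.969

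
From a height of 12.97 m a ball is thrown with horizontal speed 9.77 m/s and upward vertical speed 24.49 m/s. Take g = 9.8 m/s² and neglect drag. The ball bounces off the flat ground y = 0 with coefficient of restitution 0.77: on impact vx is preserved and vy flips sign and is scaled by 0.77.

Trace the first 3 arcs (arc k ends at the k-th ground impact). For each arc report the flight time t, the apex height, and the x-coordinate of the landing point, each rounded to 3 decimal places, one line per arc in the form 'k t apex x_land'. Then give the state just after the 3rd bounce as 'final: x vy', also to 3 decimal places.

Arc 1: start y=12.970, vy=24.490 → t=5.481, apex=43.570, x_land=53.548, impact vy=-29.223
  bounce: vy ← 0.77·29.223 = 22.502
Arc 2: start y=0.000, vy=22.502 → t=4.592, apex=25.833, x_land=98.414, impact vy=-22.502
  bounce: vy ← 0.77·22.502 = 17.326
Arc 3: start y=0.000, vy=17.326 → t=3.536, apex=15.316, x_land=132.960, impact vy=-17.326
  bounce: vy ← 0.77·17.326 = 13.341

1 5.481 43.570 53.548
2 4.592 25.833 98.414
3 3.536 15.316 132.960
final: 132.960 13.341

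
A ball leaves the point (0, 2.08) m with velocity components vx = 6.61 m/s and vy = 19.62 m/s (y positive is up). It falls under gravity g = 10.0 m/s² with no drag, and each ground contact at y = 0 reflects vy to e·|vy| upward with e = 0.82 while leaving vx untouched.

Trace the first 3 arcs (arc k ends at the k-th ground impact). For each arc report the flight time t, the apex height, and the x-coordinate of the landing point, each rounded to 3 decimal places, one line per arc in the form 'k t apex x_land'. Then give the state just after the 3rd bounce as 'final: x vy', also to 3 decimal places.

Arc 1: start y=2.080, vy=19.620 → t=4.027, apex=21.327, x_land=26.620, impact vy=-20.653
  bounce: vy ← 0.82·20.653 = 16.935
Arc 2: start y=0.000, vy=16.935 → t=3.387, apex=14.340, x_land=49.009, impact vy=-16.935
  bounce: vy ← 0.82·16.935 = 13.887
Arc 3: start y=0.000, vy=13.887 → t=2.777, apex=9.643, x_land=67.368, impact vy=-13.887
  bounce: vy ← 0.82·13.887 = 11.387

1 4.027 21.327 26.620
2 3.387 14.340 49.009
3 2.777 9.643 67.368
final: 67.368 11.387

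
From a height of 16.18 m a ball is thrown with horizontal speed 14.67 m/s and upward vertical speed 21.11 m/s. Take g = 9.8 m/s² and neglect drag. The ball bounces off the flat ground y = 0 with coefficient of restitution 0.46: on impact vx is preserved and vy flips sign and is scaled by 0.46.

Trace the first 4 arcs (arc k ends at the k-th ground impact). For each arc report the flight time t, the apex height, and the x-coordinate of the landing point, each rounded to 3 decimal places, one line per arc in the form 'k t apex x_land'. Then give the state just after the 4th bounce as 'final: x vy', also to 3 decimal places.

Arc 1: start y=16.180, vy=21.110 → t=4.972, apex=38.916, x_land=72.943, impact vy=-27.618
  bounce: vy ← 0.46·27.618 = 12.704
Arc 2: start y=0.000, vy=12.704 → t=2.593, apex=8.235, x_land=110.978, impact vy=-12.704
  bounce: vy ← 0.46·12.704 = 5.844
Arc 3: start y=0.000, vy=5.844 → t=1.193, apex=1.742, x_land=128.474, impact vy=-5.844
  bounce: vy ← 0.46·5.844 = 2.688
Arc 4: start y=0.000, vy=2.688 → t=0.549, apex=0.369, x_land=136.523, impact vy=-2.688
  bounce: vy ← 0.46·2.688 = 1.237

1 4.972 38.916 72.943
2 2.593 8.235 110.978
3 1.193 1.742 128.474
4 0.549 0.369 136.523
final: 136.523 1.237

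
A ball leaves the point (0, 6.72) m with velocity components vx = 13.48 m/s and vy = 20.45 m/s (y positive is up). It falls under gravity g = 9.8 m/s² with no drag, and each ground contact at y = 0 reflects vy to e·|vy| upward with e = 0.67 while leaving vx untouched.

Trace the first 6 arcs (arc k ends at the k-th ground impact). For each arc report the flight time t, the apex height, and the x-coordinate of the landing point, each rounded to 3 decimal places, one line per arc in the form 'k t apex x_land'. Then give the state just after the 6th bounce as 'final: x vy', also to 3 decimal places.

Arc 1: start y=6.720, vy=20.450 → t=4.480, apex=28.057, x_land=60.385, impact vy=-23.450
  bounce: vy ← 0.67·23.450 = 15.712
Arc 2: start y=0.000, vy=15.712 → t=3.206, apex=12.595, x_land=103.608, impact vy=-15.712
  bounce: vy ← 0.67·15.712 = 10.527
Arc 3: start y=0.000, vy=10.527 → t=2.148, apex=5.654, x_land=132.568, impact vy=-10.527
  bounce: vy ← 0.67·10.527 = 7.053
Arc 4: start y=0.000, vy=7.053 → t=1.439, apex=2.538, x_land=151.971, impact vy=-7.053
  bounce: vy ← 0.67·7.053 = 4.725
Arc 5: start y=0.000, vy=4.725 → t=0.964, apex=1.139, x_land=164.971, impact vy=-4.725
  bounce: vy ← 0.67·4.725 = 3.166
Arc 6: start y=0.000, vy=3.166 → t=0.646, apex=0.511, x_land=173.681, impact vy=-3.166
  bounce: vy ← 0.67·3.166 = 2.121

1 4.480 28.057 60.385
2 3.206 12.595 103.608
3 2.148 5.654 132.568
4 1.439 2.538 151.971
5 0.964 1.139 164.971
6 0.646 0.511 173.681
final: 173.681 2.121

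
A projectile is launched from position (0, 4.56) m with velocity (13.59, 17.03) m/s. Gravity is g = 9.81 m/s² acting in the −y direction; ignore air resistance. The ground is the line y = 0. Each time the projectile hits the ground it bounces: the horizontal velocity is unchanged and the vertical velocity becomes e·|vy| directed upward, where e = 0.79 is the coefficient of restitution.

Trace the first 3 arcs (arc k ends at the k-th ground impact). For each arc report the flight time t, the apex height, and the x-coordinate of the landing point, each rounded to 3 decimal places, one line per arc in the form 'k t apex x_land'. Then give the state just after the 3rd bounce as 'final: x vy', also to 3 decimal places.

Arc 1: start y=4.560, vy=17.030 → t=3.722, apex=19.342, x_land=50.579, impact vy=-19.480
  bounce: vy ← 0.79·19.480 = 15.390
Arc 2: start y=0.000, vy=15.390 → t=3.138, apex=12.071, x_land=93.218, impact vy=-15.390
  bounce: vy ← 0.79·15.390 = 12.158
Arc 3: start y=0.000, vy=12.158 → t=2.479, apex=7.534, x_land=126.902, impact vy=-12.158
  bounce: vy ← 0.79·12.158 = 9.605

1 3.722 19.342 50.579
2 3.138 12.071 93.218
3 2.479 7.534 126.902
final: 126.902 9.605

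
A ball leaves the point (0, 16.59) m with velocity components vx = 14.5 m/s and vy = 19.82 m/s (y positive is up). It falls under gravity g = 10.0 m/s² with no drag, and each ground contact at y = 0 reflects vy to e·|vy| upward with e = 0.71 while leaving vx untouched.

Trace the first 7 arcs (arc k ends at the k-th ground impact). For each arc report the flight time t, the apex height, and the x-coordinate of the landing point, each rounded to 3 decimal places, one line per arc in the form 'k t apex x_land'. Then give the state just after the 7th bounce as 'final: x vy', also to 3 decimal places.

Arc 1: start y=16.590, vy=19.820 → t=4.674, apex=36.232, x_land=67.772, impact vy=-26.919
  bounce: vy ← 0.71·26.919 = 19.112
Arc 2: start y=0.000, vy=19.112 → t=3.822, apex=18.264, x_land=123.198, impact vy=-19.112
  bounce: vy ← 0.71·19.112 = 13.570
Arc 3: start y=0.000, vy=13.570 → t=2.714, apex=9.207, x_land=162.550, impact vy=-13.570
  bounce: vy ← 0.71·13.570 = 9.635
Arc 4: start y=0.000, vy=9.635 → t=1.927, apex=4.641, x_land=190.491, impact vy=-9.635
  bounce: vy ← 0.71·9.635 = 6.841
Arc 5: start y=0.000, vy=6.841 → t=1.368, apex=2.340, x_land=210.328, impact vy=-6.841
  bounce: vy ← 0.71·6.841 = 4.857
Arc 6: start y=0.000, vy=4.857 → t=0.971, apex=1.179, x_land=224.413, impact vy=-4.857
  bounce: vy ← 0.71·4.857 = 3.448
Arc 7: start y=0.000, vy=3.448 → t=0.690, apex=0.595, x_land=234.413, impact vy=-3.448
  bounce: vy ← 0.71·3.448 = 2.448

1 4.674 36.232 67.772
2 3.822 18.264 123.198
3 2.714 9.207 162.550
4 1.927 4.641 190.491
5 1.368 2.340 210.328
6 0.971 1.179 224.413
7 0.690 0.595 234.413
final: 234.413 2.448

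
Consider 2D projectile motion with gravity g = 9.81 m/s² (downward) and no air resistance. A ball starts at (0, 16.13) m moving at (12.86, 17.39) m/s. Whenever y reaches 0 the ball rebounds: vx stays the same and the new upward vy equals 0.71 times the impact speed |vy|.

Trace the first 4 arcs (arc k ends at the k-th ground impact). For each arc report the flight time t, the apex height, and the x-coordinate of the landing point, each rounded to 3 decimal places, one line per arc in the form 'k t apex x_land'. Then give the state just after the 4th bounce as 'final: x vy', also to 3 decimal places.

1 4.309 31.543 55.409
2 3.601 15.901 101.717
3 2.557 8.016 134.597
4 1.815 4.041 157.941
final: 157.941 6.322

Arc 1: start y=16.130, vy=17.390 → t=4.309, apex=31.543, x_land=55.409, impact vy=-24.877
  bounce: vy ← 0.71·24.877 = 17.663
Arc 2: start y=0.000, vy=17.663 → t=3.601, apex=15.901, x_land=101.717, impact vy=-17.663
  bounce: vy ← 0.71·17.663 = 12.541
Arc 3: start y=0.000, vy=12.541 → t=2.557, apex=8.016, x_land=134.597, impact vy=-12.541
  bounce: vy ← 0.71·12.541 = 8.904
Arc 4: start y=0.000, vy=8.904 → t=1.815, apex=4.041, x_land=157.941, impact vy=-8.904
  bounce: vy ← 0.71·8.904 = 6.322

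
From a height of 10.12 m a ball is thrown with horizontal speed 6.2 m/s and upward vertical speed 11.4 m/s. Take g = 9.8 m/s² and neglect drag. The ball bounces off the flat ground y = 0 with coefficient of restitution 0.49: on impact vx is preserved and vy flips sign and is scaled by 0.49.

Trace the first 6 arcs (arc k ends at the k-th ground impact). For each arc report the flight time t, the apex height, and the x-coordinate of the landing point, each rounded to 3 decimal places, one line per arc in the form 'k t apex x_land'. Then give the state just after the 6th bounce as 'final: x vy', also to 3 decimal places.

Arc 1: start y=10.120, vy=11.400 → t=3.012, apex=16.751, x_land=18.676, impact vy=-18.119
  bounce: vy ← 0.49·18.119 = 8.878
Arc 2: start y=0.000, vy=8.878 → t=1.812, apex=4.022, x_land=29.910, impact vy=-8.878
  bounce: vy ← 0.49·8.878 = 4.350
Arc 3: start y=0.000, vy=4.350 → t=0.888, apex=0.966, x_land=35.414, impact vy=-4.350
  bounce: vy ← 0.49·4.350 = 2.132
Arc 4: start y=0.000, vy=2.132 → t=0.435, apex=0.232, x_land=38.111, impact vy=-2.132
  bounce: vy ← 0.49·2.132 = 1.045
Arc 5: start y=0.000, vy=1.045 → t=0.213, apex=0.056, x_land=39.433, impact vy=-1.045
  bounce: vy ← 0.49·1.045 = 0.512
Arc 6: start y=0.000, vy=0.512 → t=0.104, apex=0.013, x_land=40.081, impact vy=-0.512
  bounce: vy ← 0.49·0.512 = 0.251

1 3.012 16.751 18.676
2 1.812 4.022 29.910
3 0.888 0.966 35.414
4 0.435 0.232 38.111
5 0.213 0.056 39.433
6 0.104 0.013 40.081
final: 40.081 0.251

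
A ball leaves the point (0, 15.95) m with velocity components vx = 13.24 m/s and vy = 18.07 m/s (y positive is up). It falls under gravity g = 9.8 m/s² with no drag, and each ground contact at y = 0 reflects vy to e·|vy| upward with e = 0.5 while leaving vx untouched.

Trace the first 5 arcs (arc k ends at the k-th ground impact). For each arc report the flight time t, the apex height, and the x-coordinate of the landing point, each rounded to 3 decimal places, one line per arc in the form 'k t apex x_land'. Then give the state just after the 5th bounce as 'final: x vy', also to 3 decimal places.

Arc 1: start y=15.950, vy=18.070 → t=4.424, apex=32.609, x_land=58.569, impact vy=-25.281
  bounce: vy ← 0.5·25.281 = 12.641
Arc 2: start y=0.000, vy=12.641 → t=2.580, apex=8.152, x_land=92.724, impact vy=-12.641
  bounce: vy ← 0.5·12.641 = 6.320
Arc 3: start y=0.000, vy=6.320 → t=1.290, apex=2.038, x_land=109.802, impact vy=-6.320
  bounce: vy ← 0.5·6.320 = 3.160
Arc 4: start y=0.000, vy=3.160 → t=0.645, apex=0.510, x_land=118.341, impact vy=-3.160
  bounce: vy ← 0.5·3.160 = 1.580
Arc 5: start y=0.000, vy=1.580 → t=0.322, apex=0.127, x_land=122.610, impact vy=-1.580
  bounce: vy ← 0.5·1.580 = 0.790

1 4.424 32.609 58.569
2 2.580 8.152 92.724
3 1.290 2.038 109.802
4 0.645 0.510 118.341
5 0.322 0.127 122.610
final: 122.610 0.790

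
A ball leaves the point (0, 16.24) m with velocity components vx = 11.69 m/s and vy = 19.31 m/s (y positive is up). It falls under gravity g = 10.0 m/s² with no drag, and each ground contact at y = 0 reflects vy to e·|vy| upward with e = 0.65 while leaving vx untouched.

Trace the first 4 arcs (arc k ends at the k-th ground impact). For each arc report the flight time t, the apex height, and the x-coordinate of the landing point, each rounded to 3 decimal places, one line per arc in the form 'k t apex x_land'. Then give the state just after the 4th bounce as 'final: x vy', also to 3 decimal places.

Arc 1: start y=16.240, vy=19.310 → t=4.572, apex=34.884, x_land=53.451, impact vy=-26.414
  bounce: vy ← 0.65·26.414 = 17.169
Arc 2: start y=0.000, vy=17.169 → t=3.434, apex=14.738, x_land=93.592, impact vy=-17.169
  bounce: vy ← 0.65·17.169 = 11.160
Arc 3: start y=0.000, vy=11.160 → t=2.232, apex=6.227, x_land=119.683, impact vy=-11.160
  bounce: vy ← 0.65·11.160 = 7.254
Arc 4: start y=0.000, vy=7.254 → t=1.451, apex=2.631, x_land=136.642, impact vy=-7.254
  bounce: vy ← 0.65·7.254 = 4.715

1 4.572 34.884 53.451
2 3.434 14.738 93.592
3 2.232 6.227 119.683
4 1.451 2.631 136.642
final: 136.642 4.715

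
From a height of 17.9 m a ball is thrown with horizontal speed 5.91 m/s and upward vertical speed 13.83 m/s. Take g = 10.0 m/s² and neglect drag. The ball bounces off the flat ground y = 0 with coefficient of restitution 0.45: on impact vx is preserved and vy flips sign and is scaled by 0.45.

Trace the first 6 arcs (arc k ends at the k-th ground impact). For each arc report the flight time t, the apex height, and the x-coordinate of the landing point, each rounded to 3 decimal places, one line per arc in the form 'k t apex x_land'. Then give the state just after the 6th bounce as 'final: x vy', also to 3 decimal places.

1 3.727 27.463 22.024
2 2.109 5.561 34.490
3 0.949 1.126 40.100
4 0.427 0.228 42.624
5 0.192 0.046 43.760
6 0.086 0.009 44.271
final: 44.271 0.195

Arc 1: start y=17.900, vy=13.830 → t=3.727, apex=27.463, x_land=22.024, impact vy=-23.436
  bounce: vy ← 0.45·23.436 = 10.546
Arc 2: start y=0.000, vy=10.546 → t=2.109, apex=5.561, x_land=34.490, impact vy=-10.546
  bounce: vy ← 0.45·10.546 = 4.746
Arc 3: start y=0.000, vy=4.746 → t=0.949, apex=1.126, x_land=40.100, impact vy=-4.746
  bounce: vy ← 0.45·4.746 = 2.136
Arc 4: start y=0.000, vy=2.136 → t=0.427, apex=0.228, x_land=42.624, impact vy=-2.136
  bounce: vy ← 0.45·2.136 = 0.961
Arc 5: start y=0.000, vy=0.961 → t=0.192, apex=0.046, x_land=43.760, impact vy=-0.961
  bounce: vy ← 0.45·0.961 = 0.432
Arc 6: start y=0.000, vy=0.432 → t=0.086, apex=0.009, x_land=44.271, impact vy=-0.432
  bounce: vy ← 0.45·0.432 = 0.195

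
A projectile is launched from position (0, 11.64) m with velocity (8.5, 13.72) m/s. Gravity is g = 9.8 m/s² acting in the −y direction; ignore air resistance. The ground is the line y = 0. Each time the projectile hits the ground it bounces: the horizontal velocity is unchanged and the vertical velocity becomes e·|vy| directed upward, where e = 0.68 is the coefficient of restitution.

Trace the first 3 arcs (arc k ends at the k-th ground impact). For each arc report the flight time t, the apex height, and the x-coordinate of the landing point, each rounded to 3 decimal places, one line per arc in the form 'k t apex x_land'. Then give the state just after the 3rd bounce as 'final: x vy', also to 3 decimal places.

1 3.482 21.244 29.599
2 2.832 9.823 53.669
3 1.926 4.542 70.036
final: 70.036 6.416

Arc 1: start y=11.640, vy=13.720 → t=3.482, apex=21.244, x_land=29.599, impact vy=-20.405
  bounce: vy ← 0.68·20.405 = 13.876
Arc 2: start y=0.000, vy=13.876 → t=2.832, apex=9.823, x_land=53.669, impact vy=-13.876
  bounce: vy ← 0.68·13.876 = 9.435
Arc 3: start y=0.000, vy=9.435 → t=1.926, apex=4.542, x_land=70.036, impact vy=-9.435
  bounce: vy ← 0.68·9.435 = 6.416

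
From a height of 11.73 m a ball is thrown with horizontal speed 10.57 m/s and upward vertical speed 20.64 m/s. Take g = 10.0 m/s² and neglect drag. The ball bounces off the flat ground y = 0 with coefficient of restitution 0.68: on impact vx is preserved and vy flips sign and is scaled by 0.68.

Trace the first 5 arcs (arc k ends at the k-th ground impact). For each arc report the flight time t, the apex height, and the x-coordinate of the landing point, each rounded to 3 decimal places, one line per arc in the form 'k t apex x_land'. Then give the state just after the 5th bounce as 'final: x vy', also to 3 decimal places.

Arc 1: start y=11.730, vy=20.640 → t=4.634, apex=33.030, x_land=48.984, impact vy=-25.702
  bounce: vy ← 0.68·25.702 = 17.478
Arc 2: start y=0.000, vy=17.478 → t=3.496, apex=15.273, x_land=85.931, impact vy=-17.478
  bounce: vy ← 0.68·17.478 = 11.885
Arc 3: start y=0.000, vy=11.885 → t=2.377, apex=7.062, x_land=111.056, impact vy=-11.885
  bounce: vy ← 0.68·11.885 = 8.082
Arc 4: start y=0.000, vy=8.082 → t=1.616, apex=3.266, x_land=128.140, impact vy=-8.082
  bounce: vy ← 0.68·8.082 = 5.496
Arc 5: start y=0.000, vy=5.496 → t=1.099, apex=1.510, x_land=139.758, impact vy=-5.496
  bounce: vy ← 0.68·5.496 = 3.737

1 4.634 33.030 48.984
2 3.496 15.273 85.931
3 2.377 7.062 111.056
4 1.616 3.266 128.140
5 1.099 1.510 139.758
final: 139.758 3.737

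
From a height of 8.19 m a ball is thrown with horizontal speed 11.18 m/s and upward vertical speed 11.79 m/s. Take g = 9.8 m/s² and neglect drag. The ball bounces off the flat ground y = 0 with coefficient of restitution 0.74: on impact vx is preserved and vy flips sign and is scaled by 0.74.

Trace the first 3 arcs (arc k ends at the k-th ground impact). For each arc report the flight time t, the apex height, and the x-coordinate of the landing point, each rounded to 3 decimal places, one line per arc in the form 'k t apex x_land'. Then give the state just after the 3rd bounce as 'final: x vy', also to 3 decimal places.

1 2.969 15.282 33.194
2 2.614 8.368 62.415
3 1.934 4.583 84.039
final: 84.039 7.013

Arc 1: start y=8.190, vy=11.790 → t=2.969, apex=15.282, x_land=33.194, impact vy=-17.307
  bounce: vy ← 0.74·17.307 = 12.807
Arc 2: start y=0.000, vy=12.807 → t=2.614, apex=8.368, x_land=62.415, impact vy=-12.807
  bounce: vy ← 0.74·12.807 = 9.477
Arc 3: start y=0.000, vy=9.477 → t=1.934, apex=4.583, x_land=84.039, impact vy=-9.477
  bounce: vy ← 0.74·9.477 = 7.013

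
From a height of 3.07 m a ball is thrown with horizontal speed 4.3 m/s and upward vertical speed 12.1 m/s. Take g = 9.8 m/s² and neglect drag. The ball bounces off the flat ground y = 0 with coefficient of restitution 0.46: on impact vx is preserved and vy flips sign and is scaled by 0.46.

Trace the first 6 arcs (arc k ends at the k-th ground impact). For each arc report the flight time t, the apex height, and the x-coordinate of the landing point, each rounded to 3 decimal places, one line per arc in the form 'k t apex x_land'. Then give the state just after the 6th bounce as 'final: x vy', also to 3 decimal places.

1 2.701 10.540 11.616
2 1.349 2.230 17.418
3 0.621 0.472 20.087
4 0.286 0.100 21.314
5 0.131 0.021 21.879
6 0.060 0.004 22.139
final: 22.139 0.136

Arc 1: start y=3.070, vy=12.100 → t=2.701, apex=10.540, x_land=11.616, impact vy=-14.373
  bounce: vy ← 0.46·14.373 = 6.612
Arc 2: start y=0.000, vy=6.612 → t=1.349, apex=2.230, x_land=17.418, impact vy=-6.612
  bounce: vy ← 0.46·6.612 = 3.041
Arc 3: start y=0.000, vy=3.041 → t=0.621, apex=0.472, x_land=20.087, impact vy=-3.041
  bounce: vy ← 0.46·3.041 = 1.399
Arc 4: start y=0.000, vy=1.399 → t=0.286, apex=0.100, x_land=21.314, impact vy=-1.399
  bounce: vy ← 0.46·1.399 = 0.644
Arc 5: start y=0.000, vy=0.644 → t=0.131, apex=0.021, x_land=21.879, impact vy=-0.644
  bounce: vy ← 0.46·0.644 = 0.296
Arc 6: start y=0.000, vy=0.296 → t=0.060, apex=0.004, x_land=22.139, impact vy=-0.296
  bounce: vy ← 0.46·0.296 = 0.136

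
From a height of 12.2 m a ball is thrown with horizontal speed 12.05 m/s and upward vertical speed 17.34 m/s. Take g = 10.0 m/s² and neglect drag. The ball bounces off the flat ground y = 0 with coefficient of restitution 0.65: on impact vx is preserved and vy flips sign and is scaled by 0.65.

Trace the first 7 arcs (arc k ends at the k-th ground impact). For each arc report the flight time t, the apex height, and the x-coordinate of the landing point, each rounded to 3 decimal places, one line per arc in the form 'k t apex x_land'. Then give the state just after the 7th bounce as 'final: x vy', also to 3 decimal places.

Arc 1: start y=12.200, vy=17.340 → t=4.068, apex=27.234, x_land=49.017, impact vy=-23.338
  bounce: vy ← 0.65·23.338 = 15.170
Arc 2: start y=0.000, vy=15.170 → t=3.034, apex=11.506, x_land=85.577, impact vy=-15.170
  bounce: vy ← 0.65·15.170 = 9.860
Arc 3: start y=0.000, vy=9.860 → t=1.972, apex=4.861, x_land=109.340, impact vy=-9.860
  bounce: vy ← 0.65·9.860 = 6.409
Arc 4: start y=0.000, vy=6.409 → t=1.282, apex=2.054, x_land=124.787, impact vy=-6.409
  bounce: vy ← 0.65·6.409 = 4.166
Arc 5: start y=0.000, vy=4.166 → t=0.833, apex=0.868, x_land=134.827, impact vy=-4.166
  bounce: vy ← 0.65·4.166 = 2.708
Arc 6: start y=0.000, vy=2.708 → t=0.542, apex=0.367, x_land=141.353, impact vy=-2.708
  bounce: vy ← 0.65·2.708 = 1.760
Arc 7: start y=0.000, vy=1.760 → t=0.352, apex=0.155, x_land=145.595, impact vy=-1.760
  bounce: vy ← 0.65·1.760 = 1.144

1 4.068 27.234 49.017
2 3.034 11.506 85.577
3 1.972 4.861 109.340
4 1.282 2.054 124.787
5 0.833 0.868 134.827
6 0.542 0.367 141.353
7 0.352 0.155 145.595
final: 145.595 1.144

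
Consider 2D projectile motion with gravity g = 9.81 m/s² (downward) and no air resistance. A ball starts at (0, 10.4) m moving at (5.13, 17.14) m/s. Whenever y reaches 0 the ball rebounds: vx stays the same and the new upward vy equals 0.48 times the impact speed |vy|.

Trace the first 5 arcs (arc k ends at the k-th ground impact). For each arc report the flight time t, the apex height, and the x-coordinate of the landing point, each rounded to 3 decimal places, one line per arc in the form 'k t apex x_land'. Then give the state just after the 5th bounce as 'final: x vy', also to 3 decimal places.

Arc 1: start y=10.400, vy=17.140 → t=4.022, apex=25.373, x_land=20.631, impact vy=-22.312
  bounce: vy ← 0.48·22.312 = 10.710
Arc 2: start y=0.000, vy=10.710 → t=2.183, apex=5.846, x_land=31.832, impact vy=-10.710
  bounce: vy ← 0.48·10.710 = 5.141
Arc 3: start y=0.000, vy=5.141 → t=1.048, apex=1.347, x_land=37.208, impact vy=-5.141
  bounce: vy ← 0.48·5.141 = 2.468
Arc 4: start y=0.000, vy=2.468 → t=0.503, apex=0.310, x_land=39.789, impact vy=-2.468
  bounce: vy ← 0.48·2.468 = 1.184
Arc 5: start y=0.000, vy=1.184 → t=0.241, apex=0.072, x_land=41.028, impact vy=-1.184
  bounce: vy ← 0.48·1.184 = 0.569

1 4.022 25.373 20.631
2 2.183 5.846 31.832
3 1.048 1.347 37.208
4 0.503 0.310 39.789
5 0.241 0.072 41.028
final: 41.028 0.569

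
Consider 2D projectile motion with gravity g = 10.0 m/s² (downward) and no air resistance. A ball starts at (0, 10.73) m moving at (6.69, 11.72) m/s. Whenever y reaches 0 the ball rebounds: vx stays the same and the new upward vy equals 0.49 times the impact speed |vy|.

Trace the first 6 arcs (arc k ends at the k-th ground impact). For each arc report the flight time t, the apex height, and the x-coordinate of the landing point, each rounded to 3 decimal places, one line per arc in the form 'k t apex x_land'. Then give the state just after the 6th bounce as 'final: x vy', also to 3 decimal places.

Arc 1: start y=10.730, vy=11.720 → t=3.048, apex=17.598, x_land=20.391, impact vy=-18.761
  bounce: vy ← 0.49·18.761 = 9.193
Arc 2: start y=0.000, vy=9.193 → t=1.839, apex=4.225, x_land=32.691, impact vy=-9.193
  bounce: vy ← 0.49·9.193 = 4.504
Arc 3: start y=0.000, vy=4.504 → t=0.901, apex=1.014, x_land=38.718, impact vy=-4.504
  bounce: vy ← 0.49·4.504 = 2.207
Arc 4: start y=0.000, vy=2.207 → t=0.441, apex=0.244, x_land=41.671, impact vy=-2.207
  bounce: vy ← 0.49·2.207 = 1.082
Arc 5: start y=0.000, vy=1.082 → t=0.216, apex=0.058, x_land=43.118, impact vy=-1.082
  bounce: vy ← 0.49·1.082 = 0.530
Arc 6: start y=0.000, vy=0.530 → t=0.106, apex=0.014, x_land=43.827, impact vy=-0.530
  bounce: vy ← 0.49·0.530 = 0.260

1 3.048 17.598 20.391
2 1.839 4.225 32.691
3 0.901 1.014 38.718
4 0.441 0.244 41.671
5 0.216 0.058 43.118
6 0.106 0.014 43.827
final: 43.827 0.260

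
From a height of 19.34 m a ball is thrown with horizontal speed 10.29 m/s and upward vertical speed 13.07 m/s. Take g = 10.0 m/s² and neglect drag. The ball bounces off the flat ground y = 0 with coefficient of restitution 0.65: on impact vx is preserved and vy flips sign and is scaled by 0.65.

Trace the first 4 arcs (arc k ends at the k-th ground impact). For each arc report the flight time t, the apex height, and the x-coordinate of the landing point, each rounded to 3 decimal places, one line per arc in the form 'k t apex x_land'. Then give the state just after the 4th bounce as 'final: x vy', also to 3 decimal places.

1 3.668 27.881 37.748
2 3.070 11.780 69.336
3 1.995 4.977 89.869
4 1.297 2.103 103.215
final: 103.215 4.215

Arc 1: start y=19.340, vy=13.070 → t=3.668, apex=27.881, x_land=37.748, impact vy=-23.614
  bounce: vy ← 0.65·23.614 = 15.349
Arc 2: start y=0.000, vy=15.349 → t=3.070, apex=11.780, x_land=69.336, impact vy=-15.349
  bounce: vy ← 0.65·15.349 = 9.977
Arc 3: start y=0.000, vy=9.977 → t=1.995, apex=4.977, x_land=89.869, impact vy=-9.977
  bounce: vy ← 0.65·9.977 = 6.485
Arc 4: start y=0.000, vy=6.485 → t=1.297, apex=2.103, x_land=103.215, impact vy=-6.485
  bounce: vy ← 0.65·6.485 = 4.215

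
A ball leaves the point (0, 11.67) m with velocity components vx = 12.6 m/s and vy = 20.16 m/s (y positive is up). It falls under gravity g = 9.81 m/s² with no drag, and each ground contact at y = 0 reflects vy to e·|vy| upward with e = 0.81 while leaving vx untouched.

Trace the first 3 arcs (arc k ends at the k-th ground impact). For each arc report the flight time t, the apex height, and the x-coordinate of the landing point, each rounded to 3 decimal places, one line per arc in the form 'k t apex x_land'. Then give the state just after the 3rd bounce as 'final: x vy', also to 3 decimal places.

1 4.625 32.385 58.269
2 4.163 21.248 110.718
3 3.372 13.941 153.202
final: 153.202 13.396

Arc 1: start y=11.670, vy=20.160 → t=4.625, apex=32.385, x_land=58.269, impact vy=-25.207
  bounce: vy ← 0.81·25.207 = 20.418
Arc 2: start y=0.000, vy=20.418 → t=4.163, apex=21.248, x_land=110.718, impact vy=-20.418
  bounce: vy ← 0.81·20.418 = 16.538
Arc 3: start y=0.000, vy=16.538 → t=3.372, apex=13.941, x_land=153.202, impact vy=-16.538
  bounce: vy ← 0.81·16.538 = 13.396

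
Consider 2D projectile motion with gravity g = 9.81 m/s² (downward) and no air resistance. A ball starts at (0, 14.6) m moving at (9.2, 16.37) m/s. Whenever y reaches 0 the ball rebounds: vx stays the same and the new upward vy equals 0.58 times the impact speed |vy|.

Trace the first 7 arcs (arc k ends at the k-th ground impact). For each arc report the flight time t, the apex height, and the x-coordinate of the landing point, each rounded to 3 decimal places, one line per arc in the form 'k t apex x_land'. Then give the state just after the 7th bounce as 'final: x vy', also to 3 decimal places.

Arc 1: start y=14.600, vy=16.370 → t=4.069, apex=28.258, x_land=37.434, impact vy=-23.546
  bounce: vy ← 0.58·23.546 = 13.657
Arc 2: start y=0.000, vy=13.657 → t=2.784, apex=9.506, x_land=63.050, impact vy=-13.657
  bounce: vy ← 0.58·13.657 = 7.921
Arc 3: start y=0.000, vy=7.921 → t=1.615, apex=3.198, x_land=77.906, impact vy=-7.921
  bounce: vy ← 0.58·7.921 = 4.594
Arc 4: start y=0.000, vy=4.594 → t=0.937, apex=1.076, x_land=86.523, impact vy=-4.594
  bounce: vy ← 0.58·4.594 = 2.665
Arc 5: start y=0.000, vy=2.665 → t=0.543, apex=0.362, x_land=91.521, impact vy=-2.665
  bounce: vy ← 0.58·2.665 = 1.545
Arc 6: start y=0.000, vy=1.545 → t=0.315, apex=0.122, x_land=94.420, impact vy=-1.545
  bounce: vy ← 0.58·1.545 = 0.896
Arc 7: start y=0.000, vy=0.896 → t=0.183, apex=0.041, x_land=96.101, impact vy=-0.896
  bounce: vy ← 0.58·0.896 = 0.520

1 4.069 28.258 37.434
2 2.784 9.506 63.050
3 1.615 3.198 77.906
4 0.937 1.076 86.523
5 0.543 0.362 91.521
6 0.315 0.122 94.420
7 0.183 0.041 96.101
final: 96.101 0.520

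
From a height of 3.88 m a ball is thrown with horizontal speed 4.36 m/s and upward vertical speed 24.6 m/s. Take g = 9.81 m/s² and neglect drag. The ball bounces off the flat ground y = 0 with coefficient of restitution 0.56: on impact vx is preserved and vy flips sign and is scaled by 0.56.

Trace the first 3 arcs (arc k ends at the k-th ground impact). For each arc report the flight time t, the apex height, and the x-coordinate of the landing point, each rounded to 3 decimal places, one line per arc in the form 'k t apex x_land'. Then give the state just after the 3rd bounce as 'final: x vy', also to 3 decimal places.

Arc 1: start y=3.880, vy=24.600 → t=5.168, apex=34.724, x_land=22.534, impact vy=-26.101
  bounce: vy ← 0.56·26.101 = 14.617
Arc 2: start y=0.000, vy=14.617 → t=2.980, apex=10.889, x_land=35.527, impact vy=-14.617
  bounce: vy ← 0.56·14.617 = 8.185
Arc 3: start y=0.000, vy=8.185 → t=1.669, apex=3.415, x_land=42.803, impact vy=-8.185
  bounce: vy ← 0.56·8.185 = 4.584

1 5.168 34.724 22.534
2 2.980 10.889 35.527
3 1.669 3.415 42.803
final: 42.803 4.584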